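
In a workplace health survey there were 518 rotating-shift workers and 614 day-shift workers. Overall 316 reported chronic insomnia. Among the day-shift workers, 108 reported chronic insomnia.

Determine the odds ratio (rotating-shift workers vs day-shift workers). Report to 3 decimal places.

rotating-shift workers with the outcome: 316 − 108 = 208
rotating-shift workers without the outcome: 518 − 208 = 310
day-shift workers without the outcome: 614 − 108 = 506
OR = (208 × 506) / (310 × 108) = 105248/33480 ≈ 3.144

OR = 3.144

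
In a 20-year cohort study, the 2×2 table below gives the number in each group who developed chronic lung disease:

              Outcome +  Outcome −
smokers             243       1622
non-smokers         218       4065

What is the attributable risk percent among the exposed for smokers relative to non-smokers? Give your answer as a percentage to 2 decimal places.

risk, smokers = 243/1865 = 0.1303
risk, non-smokers = 218/4283 = 0.0509
AR% = (0.1303 − 0.0509) / 0.1303 = 0.6094 → 60.94%

60.94%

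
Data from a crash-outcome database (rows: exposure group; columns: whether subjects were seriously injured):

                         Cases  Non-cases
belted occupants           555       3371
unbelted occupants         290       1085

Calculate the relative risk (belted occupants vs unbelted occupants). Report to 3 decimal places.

risk, belted occupants = 555/3926 = 0.1414
risk, unbelted occupants = 290/1375 = 0.2109
RR = 0.1414 / 0.2109 = 0.670

0.670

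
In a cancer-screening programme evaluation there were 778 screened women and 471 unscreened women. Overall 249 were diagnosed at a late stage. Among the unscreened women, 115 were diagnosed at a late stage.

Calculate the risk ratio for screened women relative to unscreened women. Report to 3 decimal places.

screened women with the outcome: 249 − 115 = 134
screened women without the outcome: 778 − 134 = 644
unscreened women without the outcome: 471 − 115 = 356
risk, screened women = 134/778 = 0.1722
risk, unscreened women = 115/471 = 0.2442
RR = 0.1722 / 0.2442 = 0.705

0.705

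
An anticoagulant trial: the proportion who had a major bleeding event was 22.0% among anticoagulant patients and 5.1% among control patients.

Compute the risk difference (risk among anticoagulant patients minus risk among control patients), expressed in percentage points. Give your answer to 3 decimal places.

risk difference = 0.2200 − 0.0510 = 0.1690 → 16.900 percentage points

16.900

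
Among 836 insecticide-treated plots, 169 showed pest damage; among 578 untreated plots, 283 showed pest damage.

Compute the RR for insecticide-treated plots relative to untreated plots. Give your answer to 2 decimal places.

RR ≈ 0.41

risk, insecticide-treated plots = 169/836 = 0.2022
risk, untreated plots = 283/578 = 0.4896
RR = 0.2022 / 0.4896 = 0.41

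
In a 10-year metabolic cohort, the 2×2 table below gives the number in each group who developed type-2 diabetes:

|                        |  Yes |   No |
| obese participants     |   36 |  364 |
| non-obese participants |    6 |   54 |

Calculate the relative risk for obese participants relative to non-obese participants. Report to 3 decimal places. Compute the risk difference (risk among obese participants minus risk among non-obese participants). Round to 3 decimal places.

risk, obese participants = 36/400 = 0.0900
risk, non-obese participants = 6/60 = 0.1000
RR = 0.0900 / 0.1000 = 0.900
risk difference = 0.0900 − 0.1000 = -0.010

RR = 0.900; RD = -0.010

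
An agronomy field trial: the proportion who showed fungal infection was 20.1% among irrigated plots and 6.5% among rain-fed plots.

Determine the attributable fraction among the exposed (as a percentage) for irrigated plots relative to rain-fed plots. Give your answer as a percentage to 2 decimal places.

AR% = (0.2010 − 0.0650) / 0.2010 = 0.6766 → 67.66%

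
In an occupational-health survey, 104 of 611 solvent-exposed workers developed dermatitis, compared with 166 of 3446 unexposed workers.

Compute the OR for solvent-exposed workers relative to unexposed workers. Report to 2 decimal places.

odds, solvent-exposed workers = 104/507 = 0.20513
odds, unexposed workers = 166/3280 = 0.05061
OR = 0.20513 / 0.05061 = 4.05

OR = 4.05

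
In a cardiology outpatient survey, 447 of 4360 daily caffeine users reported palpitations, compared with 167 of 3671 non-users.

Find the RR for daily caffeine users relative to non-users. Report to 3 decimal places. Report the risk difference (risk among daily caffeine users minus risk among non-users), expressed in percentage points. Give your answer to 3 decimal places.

risk, daily caffeine users = 447/4360 = 0.10252
risk, non-users = 167/3671 = 0.04549
RR = 0.10252 / 0.04549 = 2.254
risk difference = 0.10252 − 0.04549 = 0.05703 → 5.703 percentage points

RR = 2.254; RD = 5.703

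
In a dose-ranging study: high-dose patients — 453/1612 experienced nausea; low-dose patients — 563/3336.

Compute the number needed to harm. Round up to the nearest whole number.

risk, high-dose patients = 453/1612 = 0.281017
risk, low-dose patients = 563/3336 = 0.168765
absolute risk difference = 0.112252
1 / 0.112252 = 8.909 → round up → 9

NNH ≈ 9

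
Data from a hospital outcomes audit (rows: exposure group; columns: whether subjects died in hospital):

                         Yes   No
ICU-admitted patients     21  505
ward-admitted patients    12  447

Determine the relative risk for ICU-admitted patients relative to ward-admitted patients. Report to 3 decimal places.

1.527

risk, ICU-admitted patients = 21/526 = 0.03992
risk, ward-admitted patients = 12/459 = 0.02614
RR = 0.03992 / 0.02614 = 1.527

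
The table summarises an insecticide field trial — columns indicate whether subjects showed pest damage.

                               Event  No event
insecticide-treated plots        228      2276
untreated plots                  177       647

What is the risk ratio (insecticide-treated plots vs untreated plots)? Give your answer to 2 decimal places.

RR ≈ 0.42

risk, insecticide-treated plots = 228/2504 = 0.0911
risk, untreated plots = 177/824 = 0.2148
RR = 0.0911 / 0.2148 = 0.42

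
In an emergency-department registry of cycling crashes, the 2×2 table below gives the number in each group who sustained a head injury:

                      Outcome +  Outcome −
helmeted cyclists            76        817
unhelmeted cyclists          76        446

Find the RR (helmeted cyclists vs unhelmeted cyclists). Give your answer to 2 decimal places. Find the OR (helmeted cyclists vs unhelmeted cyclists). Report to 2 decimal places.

risk, helmeted cyclists = 76/893 = 0.0851
risk, unhelmeted cyclists = 76/522 = 0.1456
RR = 0.0851 / 0.1456 = 0.58
OR = (76 × 446) / (817 × 76) = 33896/62092 ≈ 0.55

RR = 0.58; OR = 0.55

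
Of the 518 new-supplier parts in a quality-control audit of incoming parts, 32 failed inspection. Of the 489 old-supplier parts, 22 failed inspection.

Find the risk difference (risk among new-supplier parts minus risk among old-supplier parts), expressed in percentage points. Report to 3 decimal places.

RD ≈ 1.679

risk, new-supplier parts = 32/518 = 0.06178
risk, old-supplier parts = 22/489 = 0.04499
risk difference = 0.06178 − 0.04499 = 0.01679 → 1.679 percentage points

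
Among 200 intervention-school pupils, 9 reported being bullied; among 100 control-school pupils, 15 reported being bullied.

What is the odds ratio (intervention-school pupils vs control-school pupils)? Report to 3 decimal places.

OR: 0.267

odds, intervention-school pupils = 9/191 = 0.04712
odds, control-school pupils = 15/85 = 0.17647
OR = 0.04712 / 0.17647 = 0.267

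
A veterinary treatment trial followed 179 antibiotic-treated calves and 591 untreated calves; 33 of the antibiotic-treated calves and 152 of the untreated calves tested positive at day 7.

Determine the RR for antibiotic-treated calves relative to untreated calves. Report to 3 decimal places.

risk, antibiotic-treated calves = 33/179 = 0.1844
risk, untreated calves = 152/591 = 0.2572
RR = 0.1844 / 0.2572 = 0.717

RR ≈ 0.717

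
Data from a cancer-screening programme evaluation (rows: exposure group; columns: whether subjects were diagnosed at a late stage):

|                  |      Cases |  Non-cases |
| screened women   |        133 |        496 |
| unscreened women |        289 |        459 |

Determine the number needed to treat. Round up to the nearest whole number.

risk, screened women = 133/629 = 0.211447
risk, unscreened women = 289/748 = 0.386364
absolute risk difference = 0.174917
1 / 0.174917 = 5.717 → round up → 6

NNT: 6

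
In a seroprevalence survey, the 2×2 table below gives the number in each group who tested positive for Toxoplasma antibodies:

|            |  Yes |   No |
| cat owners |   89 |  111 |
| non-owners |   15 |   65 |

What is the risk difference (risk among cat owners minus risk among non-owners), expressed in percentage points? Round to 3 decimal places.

risk, cat owners = 89/200 = 0.4450
risk, non-owners = 15/80 = 0.1875
risk difference = 0.4450 − 0.1875 = 0.2575 → 25.750 percentage points

25.750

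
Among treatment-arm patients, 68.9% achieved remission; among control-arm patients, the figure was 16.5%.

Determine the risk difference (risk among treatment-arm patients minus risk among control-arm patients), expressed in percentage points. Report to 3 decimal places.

risk difference = 0.6890 − 0.1650 = 0.5240 → 52.400 percentage points

52.400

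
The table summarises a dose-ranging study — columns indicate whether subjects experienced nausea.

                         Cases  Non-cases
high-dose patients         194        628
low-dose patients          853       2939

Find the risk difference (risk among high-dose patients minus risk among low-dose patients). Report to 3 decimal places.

risk, high-dose patients = 194/822 = 0.2360
risk, low-dose patients = 853/3792 = 0.2249
risk difference = 0.2360 − 0.2249 = 0.011

RD ≈ 0.011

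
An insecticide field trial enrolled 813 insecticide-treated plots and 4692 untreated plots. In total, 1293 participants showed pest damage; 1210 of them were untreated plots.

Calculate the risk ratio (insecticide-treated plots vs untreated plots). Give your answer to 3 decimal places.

insecticide-treated plots with the outcome: 1293 − 1210 = 83
insecticide-treated plots without the outcome: 813 − 83 = 730
untreated plots without the outcome: 4692 − 1210 = 3482
risk, insecticide-treated plots = 83/813 = 0.1021
risk, untreated plots = 1210/4692 = 0.2579
RR = 0.1021 / 0.2579 = 0.396

0.396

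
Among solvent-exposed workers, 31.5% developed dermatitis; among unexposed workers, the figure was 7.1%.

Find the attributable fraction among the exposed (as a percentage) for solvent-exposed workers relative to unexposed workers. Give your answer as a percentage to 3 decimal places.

AR% = (0.3150 − 0.0710) / 0.3150 = 0.7746 → 77.460%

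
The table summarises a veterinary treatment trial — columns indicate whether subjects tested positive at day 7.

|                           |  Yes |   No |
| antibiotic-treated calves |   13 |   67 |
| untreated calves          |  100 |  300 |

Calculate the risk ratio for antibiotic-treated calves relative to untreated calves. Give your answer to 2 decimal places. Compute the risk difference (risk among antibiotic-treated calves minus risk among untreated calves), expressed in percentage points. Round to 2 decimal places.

RR = 0.65; RD = -8.75

risk, antibiotic-treated calves = 13/80 = 0.1625
risk, untreated calves = 100/400 = 0.2500
RR = 0.1625 / 0.2500 = 0.65
risk difference = 0.1625 − 0.2500 = -0.0875 → -8.75 percentage points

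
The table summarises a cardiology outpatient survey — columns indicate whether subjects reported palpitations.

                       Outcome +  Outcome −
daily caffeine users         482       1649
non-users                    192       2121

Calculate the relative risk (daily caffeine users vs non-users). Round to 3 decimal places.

2.725

risk, daily caffeine users = 482/2131 = 0.2262
risk, non-users = 192/2313 = 0.0830
RR = 0.2262 / 0.0830 = 2.725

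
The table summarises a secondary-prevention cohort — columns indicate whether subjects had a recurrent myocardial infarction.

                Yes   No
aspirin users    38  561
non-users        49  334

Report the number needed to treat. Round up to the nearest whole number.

NNT ≈ 16

risk, aspirin users = 38/599 = 0.063439
risk, non-users = 49/383 = 0.127937
absolute risk difference = 0.064498
1 / 0.064498 = 15.504 → round up → 16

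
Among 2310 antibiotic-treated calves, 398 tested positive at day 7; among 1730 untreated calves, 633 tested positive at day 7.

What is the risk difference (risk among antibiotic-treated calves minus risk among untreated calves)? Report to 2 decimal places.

RD = -0.19

risk, antibiotic-treated calves = 398/2310 = 0.1723
risk, untreated calves = 633/1730 = 0.3659
risk difference = 0.1723 − 0.3659 = -0.19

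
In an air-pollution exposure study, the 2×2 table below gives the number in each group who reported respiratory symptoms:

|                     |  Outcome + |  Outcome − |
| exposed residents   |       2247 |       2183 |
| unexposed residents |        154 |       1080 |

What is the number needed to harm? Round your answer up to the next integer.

risk, exposed residents = 2247/4430 = 0.507223
risk, unexposed residents = 154/1234 = 0.124797
absolute risk difference = 0.382426
1 / 0.382426 = 2.615 → round up → 3

NNH ≈ 3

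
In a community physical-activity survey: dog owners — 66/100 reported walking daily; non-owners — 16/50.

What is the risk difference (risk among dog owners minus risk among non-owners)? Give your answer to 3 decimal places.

RD = 0.340

risk, dog owners = 66/100 = 0.6600
risk, non-owners = 16/50 = 0.3200
risk difference = 0.6600 − 0.3200 = 0.340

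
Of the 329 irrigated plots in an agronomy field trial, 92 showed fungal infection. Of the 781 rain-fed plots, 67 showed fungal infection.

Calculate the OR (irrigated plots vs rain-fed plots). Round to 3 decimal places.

OR = (92 × 714) / (237 × 67) = 65688/15879 ≈ 4.137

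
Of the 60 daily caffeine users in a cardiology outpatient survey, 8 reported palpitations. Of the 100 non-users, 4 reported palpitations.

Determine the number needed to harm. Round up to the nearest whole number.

NNH ≈ 11

risk, daily caffeine users = 8/60 = 0.133333
risk, non-users = 4/100 = 0.040000
absolute risk difference = 0.093333
1 / 0.093333 = 10.714 → round up → 11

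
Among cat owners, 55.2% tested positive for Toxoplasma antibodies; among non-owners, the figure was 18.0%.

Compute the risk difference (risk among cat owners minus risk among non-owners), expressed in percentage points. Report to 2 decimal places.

37.20

risk difference = 0.5520 − 0.1800 = 0.3720 → 37.20 percentage points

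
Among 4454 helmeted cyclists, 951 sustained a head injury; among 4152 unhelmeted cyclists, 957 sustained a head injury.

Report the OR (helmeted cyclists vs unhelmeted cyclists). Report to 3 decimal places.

OR = (951 × 3195) / (3503 × 957) = 3038445/3352371 ≈ 0.906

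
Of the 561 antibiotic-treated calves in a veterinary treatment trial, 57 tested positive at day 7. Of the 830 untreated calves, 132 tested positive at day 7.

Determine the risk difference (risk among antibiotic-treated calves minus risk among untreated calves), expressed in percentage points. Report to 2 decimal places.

RD: -5.74

risk, antibiotic-treated calves = 57/561 = 0.1016
risk, untreated calves = 132/830 = 0.1590
risk difference = 0.1016 − 0.1590 = -0.0574 → -5.74 percentage points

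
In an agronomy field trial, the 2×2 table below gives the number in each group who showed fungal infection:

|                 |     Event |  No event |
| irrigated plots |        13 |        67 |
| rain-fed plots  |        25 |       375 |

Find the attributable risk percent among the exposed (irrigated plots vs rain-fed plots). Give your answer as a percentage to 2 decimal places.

AR%: 61.54%

risk, irrigated plots = 13/80 = 0.1625
risk, rain-fed plots = 25/400 = 0.0625
AR% = (0.1625 − 0.0625) / 0.1625 = 0.6154 → 61.54%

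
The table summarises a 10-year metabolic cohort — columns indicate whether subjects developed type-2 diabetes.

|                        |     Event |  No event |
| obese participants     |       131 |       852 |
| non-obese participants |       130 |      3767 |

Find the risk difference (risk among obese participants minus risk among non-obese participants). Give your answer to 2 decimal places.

risk, obese participants = 131/983 = 0.13327
risk, non-obese participants = 130/3897 = 0.03336
risk difference = 0.13327 − 0.03336 = 0.10

RD = 0.10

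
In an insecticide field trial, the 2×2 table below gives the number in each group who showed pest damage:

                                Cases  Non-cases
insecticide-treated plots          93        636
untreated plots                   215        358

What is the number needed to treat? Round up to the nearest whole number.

risk, insecticide-treated plots = 93/729 = 0.127572
risk, untreated plots = 215/573 = 0.375218
absolute risk difference = 0.247646
1 / 0.247646 = 4.038 → round up → 5

5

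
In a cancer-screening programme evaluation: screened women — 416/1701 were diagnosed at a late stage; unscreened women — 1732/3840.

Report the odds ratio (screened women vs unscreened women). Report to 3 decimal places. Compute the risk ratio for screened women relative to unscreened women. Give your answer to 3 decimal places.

OR = 0.394; RR = 0.542

OR = (416 × 2108) / (1285 × 1732) = 876928/2225620 ≈ 0.394
risk, screened women = 416/1701 = 0.2446
risk, unscreened women = 1732/3840 = 0.4510
RR = 0.2446 / 0.4510 = 0.542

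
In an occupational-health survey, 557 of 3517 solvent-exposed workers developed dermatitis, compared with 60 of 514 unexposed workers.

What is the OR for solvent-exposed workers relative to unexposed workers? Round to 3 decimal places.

OR = (557 × 454) / (2960 × 60) = 252878/177600 ≈ 1.424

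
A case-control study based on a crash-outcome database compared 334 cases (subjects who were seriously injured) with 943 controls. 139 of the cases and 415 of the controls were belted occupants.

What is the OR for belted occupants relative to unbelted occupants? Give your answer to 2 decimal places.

odds, belted occupants = 139/415 = 0.3349
odds, unbelted occupants = 195/528 = 0.3693
OR = 0.3349 / 0.3693 = 0.91

0.91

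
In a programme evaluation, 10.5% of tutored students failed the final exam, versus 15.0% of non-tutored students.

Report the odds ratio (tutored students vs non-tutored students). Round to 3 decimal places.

0.665

odds, tutored students = 0.1050/0.8950 = 0.1173
odds, non-tutored students = 0.1500/0.8500 = 0.1765
OR = 0.1173 / 0.1765 = 0.665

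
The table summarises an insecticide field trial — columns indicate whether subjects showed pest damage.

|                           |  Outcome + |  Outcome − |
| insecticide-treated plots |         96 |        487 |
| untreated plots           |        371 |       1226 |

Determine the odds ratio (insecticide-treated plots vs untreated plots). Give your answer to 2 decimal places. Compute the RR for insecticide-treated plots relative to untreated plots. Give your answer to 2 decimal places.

OR = 0.65; RR = 0.71

odds, insecticide-treated plots = 96/487 = 0.1971
odds, untreated plots = 371/1226 = 0.3026
OR = 0.1971 / 0.3026 = 0.65
risk, insecticide-treated plots = 96/583 = 0.1647
risk, untreated plots = 371/1597 = 0.2323
RR = 0.1647 / 0.2323 = 0.71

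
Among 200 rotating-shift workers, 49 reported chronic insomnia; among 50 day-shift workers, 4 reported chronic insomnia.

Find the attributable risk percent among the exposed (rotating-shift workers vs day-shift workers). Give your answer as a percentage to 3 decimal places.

risk, rotating-shift workers = 49/200 = 0.2450
risk, day-shift workers = 4/50 = 0.0800
AR% = (0.2450 − 0.0800) / 0.2450 = 0.6735 → 67.347%

67.347%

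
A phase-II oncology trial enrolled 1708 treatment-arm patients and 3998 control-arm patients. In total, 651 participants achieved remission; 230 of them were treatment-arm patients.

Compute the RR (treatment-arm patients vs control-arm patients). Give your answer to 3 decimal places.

treatment-arm patients without the outcome: 1708 − 230 = 1478
control-arm patients with the outcome: 651 − 230 = 421
control-arm patients without the outcome: 3998 − 421 = 3577
risk, treatment-arm patients = 230/1708 = 0.1347
risk, control-arm patients = 421/3998 = 0.1053
RR = 0.1347 / 0.1053 = 1.279

RR ≈ 1.279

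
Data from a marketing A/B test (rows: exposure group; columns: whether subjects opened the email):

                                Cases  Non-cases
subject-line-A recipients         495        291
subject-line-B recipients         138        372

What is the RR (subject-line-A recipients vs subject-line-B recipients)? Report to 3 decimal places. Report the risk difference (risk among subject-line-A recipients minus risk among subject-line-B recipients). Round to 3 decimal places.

risk, subject-line-A recipients = 495/786 = 0.6298
risk, subject-line-B recipients = 138/510 = 0.2706
RR = 0.6298 / 0.2706 = 2.327
risk difference = 0.6298 − 0.2706 = 0.359

RR = 2.327; RD = 0.359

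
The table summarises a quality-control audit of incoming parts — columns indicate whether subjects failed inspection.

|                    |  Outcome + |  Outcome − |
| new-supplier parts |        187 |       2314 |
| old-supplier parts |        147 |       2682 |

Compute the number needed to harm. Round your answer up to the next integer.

NNH ≈ 44

risk, new-supplier parts = 187/2501 = 0.074770
risk, old-supplier parts = 147/2829 = 0.051962
absolute risk difference = 0.022808
1 / 0.022808 = 43.844 → round up → 44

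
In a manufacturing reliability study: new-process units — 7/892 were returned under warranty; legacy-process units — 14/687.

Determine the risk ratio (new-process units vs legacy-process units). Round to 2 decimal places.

risk, new-process units = 7/892 = 0.00785
risk, legacy-process units = 14/687 = 0.02038
RR = 0.00785 / 0.02038 = 0.39

RR: 0.39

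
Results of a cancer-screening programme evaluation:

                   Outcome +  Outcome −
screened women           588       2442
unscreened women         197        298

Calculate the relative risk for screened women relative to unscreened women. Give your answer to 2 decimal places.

RR ≈ 0.49

risk, screened women = 588/3030 = 0.1941
risk, unscreened women = 197/495 = 0.3980
RR = 0.1941 / 0.3980 = 0.49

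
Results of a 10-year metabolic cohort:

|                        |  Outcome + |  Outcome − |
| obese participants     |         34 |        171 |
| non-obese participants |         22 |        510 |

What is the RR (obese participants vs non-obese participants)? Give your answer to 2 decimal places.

risk, obese participants = 34/205 = 0.16585
risk, non-obese participants = 22/532 = 0.04135
RR = 0.16585 / 0.04135 = 4.01

RR: 4.01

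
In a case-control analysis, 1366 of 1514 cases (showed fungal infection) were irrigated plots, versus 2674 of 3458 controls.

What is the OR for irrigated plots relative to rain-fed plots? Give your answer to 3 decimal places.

OR = (1366 × 784) / (2674 × 148) = 1070944/395752 ≈ 2.706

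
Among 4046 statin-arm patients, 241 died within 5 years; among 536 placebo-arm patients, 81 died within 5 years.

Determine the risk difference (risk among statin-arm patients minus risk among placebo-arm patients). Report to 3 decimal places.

risk, statin-arm patients = 241/4046 = 0.0596
risk, placebo-arm patients = 81/536 = 0.1511
risk difference = 0.0596 − 0.1511 = -0.092

-0.092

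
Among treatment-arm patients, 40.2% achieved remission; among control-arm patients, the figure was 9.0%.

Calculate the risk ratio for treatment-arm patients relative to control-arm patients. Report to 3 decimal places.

RR = 0.4020 / 0.0900 = 4.467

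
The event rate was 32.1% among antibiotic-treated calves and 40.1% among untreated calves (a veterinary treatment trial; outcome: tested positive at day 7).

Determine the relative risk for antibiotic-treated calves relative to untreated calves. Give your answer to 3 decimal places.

RR = 0.3210 / 0.4010 = 0.800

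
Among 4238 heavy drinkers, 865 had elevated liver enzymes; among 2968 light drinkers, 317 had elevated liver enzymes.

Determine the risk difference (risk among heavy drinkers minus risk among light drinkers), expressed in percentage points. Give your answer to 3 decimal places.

9.730

risk, heavy drinkers = 865/4238 = 0.2041
risk, light drinkers = 317/2968 = 0.1068
risk difference = 0.2041 − 0.1068 = 0.0973 → 9.730 percentage points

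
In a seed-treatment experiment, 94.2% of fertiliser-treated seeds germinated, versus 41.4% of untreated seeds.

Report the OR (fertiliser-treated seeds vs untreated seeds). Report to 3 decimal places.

22.989

odds, fertiliser-treated seeds = 0.9420/0.0580 = 16.2414
odds, untreated seeds = 0.4140/0.5860 = 0.7065
OR = 16.2414 / 0.7065 = 22.989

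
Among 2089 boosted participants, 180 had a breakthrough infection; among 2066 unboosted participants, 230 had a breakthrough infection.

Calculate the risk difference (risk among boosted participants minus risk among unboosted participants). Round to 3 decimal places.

risk, boosted participants = 180/2089 = 0.0862
risk, unboosted participants = 230/2066 = 0.1113
risk difference = 0.0862 − 0.1113 = -0.025

-0.025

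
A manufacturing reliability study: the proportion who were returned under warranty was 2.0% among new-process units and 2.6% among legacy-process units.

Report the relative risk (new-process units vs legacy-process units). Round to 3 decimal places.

RR = 0.02000 / 0.02600 = 0.769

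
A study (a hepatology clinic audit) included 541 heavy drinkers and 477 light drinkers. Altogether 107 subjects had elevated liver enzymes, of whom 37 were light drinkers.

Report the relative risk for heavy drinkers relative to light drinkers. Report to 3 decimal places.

heavy drinkers with the outcome: 107 − 37 = 70
heavy drinkers without the outcome: 541 − 70 = 471
light drinkers without the outcome: 477 − 37 = 440
risk, heavy drinkers = 70/541 = 0.1294
risk, light drinkers = 37/477 = 0.0776
RR = 0.1294 / 0.0776 = 1.668

1.668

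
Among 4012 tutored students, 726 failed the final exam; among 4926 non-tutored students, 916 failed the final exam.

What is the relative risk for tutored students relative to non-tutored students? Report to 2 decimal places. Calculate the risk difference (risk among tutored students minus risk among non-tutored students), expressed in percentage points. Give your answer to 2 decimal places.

risk, tutored students = 726/4012 = 0.1810
risk, non-tutored students = 916/4926 = 0.1860
RR = 0.1810 / 0.1860 = 0.97
risk difference = 0.1810 − 0.1860 = -0.0050 → -0.50 percentage points

RR = 0.97; RD = -0.50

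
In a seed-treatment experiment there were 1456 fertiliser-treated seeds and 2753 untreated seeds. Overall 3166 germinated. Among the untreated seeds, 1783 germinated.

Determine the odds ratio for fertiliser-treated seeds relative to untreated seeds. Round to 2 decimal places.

fertiliser-treated seeds with the outcome: 3166 − 1783 = 1383
fertiliser-treated seeds without the outcome: 1456 − 1383 = 73
untreated seeds without the outcome: 2753 − 1783 = 970
OR = (1383 × 970) / (73 × 1783) = 1341510/130159 ≈ 10.31

10.31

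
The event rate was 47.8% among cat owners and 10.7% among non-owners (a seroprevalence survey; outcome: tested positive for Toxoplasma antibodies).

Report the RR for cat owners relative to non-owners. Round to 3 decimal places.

RR = 0.4780 / 0.1070 = 4.467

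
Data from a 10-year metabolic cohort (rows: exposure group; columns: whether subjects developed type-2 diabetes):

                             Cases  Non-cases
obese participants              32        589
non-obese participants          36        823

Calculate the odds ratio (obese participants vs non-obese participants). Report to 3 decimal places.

OR = (32 × 823) / (589 × 36) = 26336/21204 ≈ 1.242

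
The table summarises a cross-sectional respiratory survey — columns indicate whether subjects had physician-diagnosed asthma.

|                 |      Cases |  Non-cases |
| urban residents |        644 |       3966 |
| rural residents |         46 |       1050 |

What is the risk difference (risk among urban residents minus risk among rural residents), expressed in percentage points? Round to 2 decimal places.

RD ≈ 9.77

risk, urban residents = 644/4610 = 0.13970
risk, rural residents = 46/1096 = 0.04197
risk difference = 0.13970 − 0.04197 = 0.09773 → 9.77 percentage points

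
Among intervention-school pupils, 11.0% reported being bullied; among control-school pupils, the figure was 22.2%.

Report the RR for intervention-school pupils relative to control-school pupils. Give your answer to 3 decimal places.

RR = 0.1100 / 0.2220 = 0.495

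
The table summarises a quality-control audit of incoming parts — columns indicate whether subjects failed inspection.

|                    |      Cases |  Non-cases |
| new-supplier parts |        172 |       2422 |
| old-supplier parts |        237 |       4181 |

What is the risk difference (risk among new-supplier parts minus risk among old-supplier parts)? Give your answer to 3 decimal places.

risk, new-supplier parts = 172/2594 = 0.0663
risk, old-supplier parts = 237/4418 = 0.0536
risk difference = 0.0663 − 0.0536 = 0.013

RD: 0.013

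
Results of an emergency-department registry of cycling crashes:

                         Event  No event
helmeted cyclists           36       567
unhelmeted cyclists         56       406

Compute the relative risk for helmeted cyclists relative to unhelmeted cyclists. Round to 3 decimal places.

0.493

risk, helmeted cyclists = 36/603 = 0.0597
risk, unhelmeted cyclists = 56/462 = 0.1212
RR = 0.0597 / 0.1212 = 0.493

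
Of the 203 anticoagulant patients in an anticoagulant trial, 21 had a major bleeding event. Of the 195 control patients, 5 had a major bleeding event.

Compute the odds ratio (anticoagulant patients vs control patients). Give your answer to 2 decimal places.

OR = (21 × 190) / (182 × 5) = 3990/910 ≈ 4.38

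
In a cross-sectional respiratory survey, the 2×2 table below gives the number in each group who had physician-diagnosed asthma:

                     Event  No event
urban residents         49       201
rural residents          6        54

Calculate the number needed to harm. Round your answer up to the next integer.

11

risk, urban residents = 49/250 = 0.196000
risk, rural residents = 6/60 = 0.100000
absolute risk difference = 0.096000
1 / 0.096000 = 10.417 → round up → 11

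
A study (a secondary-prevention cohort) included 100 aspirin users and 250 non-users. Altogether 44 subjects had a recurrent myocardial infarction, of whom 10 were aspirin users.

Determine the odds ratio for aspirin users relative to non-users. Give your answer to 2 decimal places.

OR ≈ 0.71

aspirin users without the outcome: 100 − 10 = 90
non-users with the outcome: 44 − 10 = 34
non-users without the outcome: 250 − 34 = 216
odds, aspirin users = 10/90 = 0.1111
odds, non-users = 34/216 = 0.1574
OR = 0.1111 / 0.1574 = 0.71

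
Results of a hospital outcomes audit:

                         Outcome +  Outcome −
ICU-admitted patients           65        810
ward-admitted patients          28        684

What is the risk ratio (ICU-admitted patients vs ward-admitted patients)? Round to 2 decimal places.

1.89

risk, ICU-admitted patients = 65/875 = 0.07429
risk, ward-admitted patients = 28/712 = 0.03933
RR = 0.07429 / 0.03933 = 1.89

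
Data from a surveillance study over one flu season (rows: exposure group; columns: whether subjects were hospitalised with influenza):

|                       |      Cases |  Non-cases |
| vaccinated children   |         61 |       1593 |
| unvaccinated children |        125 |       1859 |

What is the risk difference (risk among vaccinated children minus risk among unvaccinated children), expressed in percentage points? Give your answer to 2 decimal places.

risk, vaccinated children = 61/1654 = 0.03688
risk, unvaccinated children = 125/1984 = 0.06300
risk difference = 0.03688 − 0.06300 = -0.02612 → -2.61 percentage points

RD ≈ -2.61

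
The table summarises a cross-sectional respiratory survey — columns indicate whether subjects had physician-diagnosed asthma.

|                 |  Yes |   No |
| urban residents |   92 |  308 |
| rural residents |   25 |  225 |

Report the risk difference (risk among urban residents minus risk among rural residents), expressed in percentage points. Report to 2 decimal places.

13.00

risk, urban residents = 92/400 = 0.2300
risk, rural residents = 25/250 = 0.1000
risk difference = 0.2300 − 0.1000 = 0.1300 → 13.00 percentage points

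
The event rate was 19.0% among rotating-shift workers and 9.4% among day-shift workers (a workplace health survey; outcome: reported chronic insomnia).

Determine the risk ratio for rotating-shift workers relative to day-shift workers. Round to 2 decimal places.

RR = 0.1900 / 0.0940 = 2.02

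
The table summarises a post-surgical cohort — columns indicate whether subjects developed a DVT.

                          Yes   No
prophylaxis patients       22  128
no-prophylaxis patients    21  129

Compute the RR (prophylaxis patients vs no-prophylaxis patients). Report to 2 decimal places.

risk, prophylaxis patients = 22/150 = 0.1467
risk, no-prophylaxis patients = 21/150 = 0.1400
RR = 0.1467 / 0.1400 = 1.05

RR: 1.05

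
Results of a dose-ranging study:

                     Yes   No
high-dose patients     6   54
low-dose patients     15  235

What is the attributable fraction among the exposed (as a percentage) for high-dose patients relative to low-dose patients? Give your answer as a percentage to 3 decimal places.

40.000%

risk, high-dose patients = 6/60 = 0.1000
risk, low-dose patients = 15/250 = 0.0600
AR% = (0.1000 − 0.0600) / 0.1000 = 0.4000 → 40.000%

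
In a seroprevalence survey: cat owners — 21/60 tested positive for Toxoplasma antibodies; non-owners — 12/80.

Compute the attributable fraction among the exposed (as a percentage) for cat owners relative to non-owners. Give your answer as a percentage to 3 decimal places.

57.143%

risk, cat owners = 21/60 = 0.3500
risk, non-owners = 12/80 = 0.1500
AR% = (0.3500 − 0.1500) / 0.3500 = 0.5714 → 57.143%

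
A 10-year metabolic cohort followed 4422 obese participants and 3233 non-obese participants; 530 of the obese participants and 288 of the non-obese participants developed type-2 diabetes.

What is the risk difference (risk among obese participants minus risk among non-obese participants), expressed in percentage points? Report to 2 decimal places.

RD = 3.08

risk, obese participants = 530/4422 = 0.1199
risk, non-obese participants = 288/3233 = 0.0891
risk difference = 0.1199 − 0.0891 = 0.0308 → 3.08 percentage points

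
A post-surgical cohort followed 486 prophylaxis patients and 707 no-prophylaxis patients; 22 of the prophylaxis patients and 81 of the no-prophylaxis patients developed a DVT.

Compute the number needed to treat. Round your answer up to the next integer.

NNT = 15

risk, prophylaxis patients = 22/486 = 0.045267
risk, no-prophylaxis patients = 81/707 = 0.114569
absolute risk difference = 0.069301
1 / 0.069301 = 14.430 → round up → 15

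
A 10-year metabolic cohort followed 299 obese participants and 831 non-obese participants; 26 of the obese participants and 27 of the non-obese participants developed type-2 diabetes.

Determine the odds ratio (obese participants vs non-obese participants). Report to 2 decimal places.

OR = (26 × 804) / (273 × 27) = 20904/7371 ≈ 2.84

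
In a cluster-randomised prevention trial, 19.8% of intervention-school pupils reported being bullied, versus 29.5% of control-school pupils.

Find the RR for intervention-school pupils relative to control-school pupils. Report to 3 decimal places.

RR = 0.1980 / 0.2950 = 0.671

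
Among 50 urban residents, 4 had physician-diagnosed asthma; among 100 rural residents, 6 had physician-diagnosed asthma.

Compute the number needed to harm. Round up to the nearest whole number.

50

risk, urban residents = 4/50 = 0.080000
risk, rural residents = 6/100 = 0.060000
absolute risk difference = 0.020000
1 / 0.020000 = 50.000 → round up → 50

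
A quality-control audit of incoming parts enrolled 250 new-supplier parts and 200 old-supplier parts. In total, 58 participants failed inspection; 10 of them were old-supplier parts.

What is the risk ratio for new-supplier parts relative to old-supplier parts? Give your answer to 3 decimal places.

new-supplier parts with the outcome: 58 − 10 = 48
new-supplier parts without the outcome: 250 − 48 = 202
old-supplier parts without the outcome: 200 − 10 = 190
risk, new-supplier parts = 48/250 = 0.1920
risk, old-supplier parts = 10/200 = 0.0500
RR = 0.1920 / 0.0500 = 3.840

RR = 3.840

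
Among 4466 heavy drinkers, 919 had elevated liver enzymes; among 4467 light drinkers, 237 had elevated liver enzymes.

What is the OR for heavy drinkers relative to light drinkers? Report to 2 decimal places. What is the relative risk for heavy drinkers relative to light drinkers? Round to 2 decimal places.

OR = (919 × 4230) / (3547 × 237) = 3887370/840639 ≈ 4.62
risk, heavy drinkers = 919/4466 = 0.2058
risk, light drinkers = 237/4467 = 0.0531
RR = 0.2058 / 0.0531 = 3.88

OR = 4.62; RR = 3.88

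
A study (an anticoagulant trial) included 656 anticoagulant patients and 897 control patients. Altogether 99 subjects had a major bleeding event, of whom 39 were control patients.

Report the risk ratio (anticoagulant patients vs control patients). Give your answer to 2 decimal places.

anticoagulant patients with the outcome: 99 − 39 = 60
anticoagulant patients without the outcome: 656 − 60 = 596
control patients without the outcome: 897 − 39 = 858
risk, anticoagulant patients = 60/656 = 0.09146
risk, control patients = 39/897 = 0.04348
RR = 0.09146 / 0.04348 = 2.10

2.10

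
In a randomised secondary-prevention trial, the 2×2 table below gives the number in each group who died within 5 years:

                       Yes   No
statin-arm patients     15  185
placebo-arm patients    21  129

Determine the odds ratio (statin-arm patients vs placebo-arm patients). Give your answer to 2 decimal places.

OR = (15 × 129) / (185 × 21) = 1935/3885 ≈ 0.50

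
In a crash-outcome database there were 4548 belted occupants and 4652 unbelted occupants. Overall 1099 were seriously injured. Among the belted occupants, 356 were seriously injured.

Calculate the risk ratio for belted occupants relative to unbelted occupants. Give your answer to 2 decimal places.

belted occupants without the outcome: 4548 − 356 = 4192
unbelted occupants with the outcome: 1099 − 356 = 743
unbelted occupants without the outcome: 4652 − 743 = 3909
risk, belted occupants = 356/4548 = 0.0783
risk, unbelted occupants = 743/4652 = 0.1597
RR = 0.0783 / 0.1597 = 0.49

RR = 0.49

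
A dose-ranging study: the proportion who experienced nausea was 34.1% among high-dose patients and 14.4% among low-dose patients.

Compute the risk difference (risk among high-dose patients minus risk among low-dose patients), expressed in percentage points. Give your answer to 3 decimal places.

risk difference = 0.3410 − 0.1440 = 0.1970 → 19.700 percentage points

19.700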